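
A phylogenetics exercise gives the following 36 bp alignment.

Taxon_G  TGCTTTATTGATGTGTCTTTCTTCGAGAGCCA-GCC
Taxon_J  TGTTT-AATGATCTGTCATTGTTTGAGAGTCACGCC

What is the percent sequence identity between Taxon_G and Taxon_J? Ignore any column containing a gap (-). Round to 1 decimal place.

79.4%

Excluding the 2 gap columns leaves 34 comparable sites.
Differing sites — 3:C/T; 8:T/A; 13:G/C; 18:T/A; 21:C/G; 24:C/T; 30:C/T.
27 of the 34 comparable sites match, so the percent identity is 27/34 × 100 = 79.4%.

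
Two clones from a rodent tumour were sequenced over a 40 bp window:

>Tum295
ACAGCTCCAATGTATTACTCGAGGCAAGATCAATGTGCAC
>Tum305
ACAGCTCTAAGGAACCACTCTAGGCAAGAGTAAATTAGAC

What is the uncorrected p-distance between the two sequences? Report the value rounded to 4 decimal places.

The sequences differ at positions 8 (C/T), 11 (T/G), 13 (T/A), 15 (T/C), 16 (T/C), 21 (G/T), 30 (T/G), 31 (C/T), 34 (T/A), 35 (G/T), 37 (G/A), 38 (C/G).
There are 12 differences over 40 sites, so p = 12/40 = 0.3000.

0.3000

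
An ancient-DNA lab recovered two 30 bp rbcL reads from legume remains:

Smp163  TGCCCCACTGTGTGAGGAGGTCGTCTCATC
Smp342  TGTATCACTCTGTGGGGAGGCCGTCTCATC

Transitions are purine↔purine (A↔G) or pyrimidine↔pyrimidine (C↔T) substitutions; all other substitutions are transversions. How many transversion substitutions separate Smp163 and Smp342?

2

Differing sites — 3:C/T (Ti); 4:C/A (Tv); 5:C/T (Ti); 10:G/C (Tv); 15:A/G (Ti); 21:T/C (Ti).
Of the 6 differences, 4 transitions and 2 transversions, so the answer is 2.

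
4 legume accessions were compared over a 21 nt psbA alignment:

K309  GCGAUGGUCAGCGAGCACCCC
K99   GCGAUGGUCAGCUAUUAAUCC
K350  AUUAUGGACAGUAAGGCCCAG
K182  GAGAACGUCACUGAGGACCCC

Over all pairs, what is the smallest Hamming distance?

Pairwise Hamming distances:
  K309 vs K99: 5
  K309 vs K350: 10
  K309 vs K182: 6
  K99 vs K350: 13
  K99 vs K182: 10
  K350 vs K182: 11
The smallest is 5, between K309 and K99.

5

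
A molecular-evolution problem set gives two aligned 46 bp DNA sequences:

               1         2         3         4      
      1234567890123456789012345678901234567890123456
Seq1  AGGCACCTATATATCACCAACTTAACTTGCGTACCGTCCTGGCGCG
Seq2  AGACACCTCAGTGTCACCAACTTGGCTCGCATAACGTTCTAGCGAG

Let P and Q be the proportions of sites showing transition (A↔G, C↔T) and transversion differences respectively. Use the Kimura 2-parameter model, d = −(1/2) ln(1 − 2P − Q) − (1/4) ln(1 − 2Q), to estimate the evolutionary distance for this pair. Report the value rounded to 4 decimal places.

0.3731

Differing sites — 3:G/A (Ti); 9:A/C (Tv); 10:T/A (Tv); 11:A/G (Ti); 13:A/G (Ti); 24:A/G (Ti); 25:A/G (Ti); 28:T/C (Ti); 31:G/A (Ti); 34:C/A (Tv); 38:C/T (Ti); 41:G/A (Ti); 45:C/A (Tv).
Of the 13 differences, 9 transitions and 4 transversions over 46 sites: P = 9/46 = 0.195652, Q = 4/46 = 0.086957.
d = −0.5·ln(0.521739) − 0.25·ln(0.826086) = −0.5·(-0.650588) − 0.25·(-0.191056) = 0.3731.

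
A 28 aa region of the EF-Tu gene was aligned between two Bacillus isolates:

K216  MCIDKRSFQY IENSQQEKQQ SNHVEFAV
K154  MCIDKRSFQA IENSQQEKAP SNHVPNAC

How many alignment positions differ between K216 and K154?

6

Differing sites — 10:Y/A; 19:Q/A; 20:Q/P; 25:E/P; 26:F/N; 28:V/C.
That gives 6 mismatches out of 28 aligned sites, so the Hamming distance is 6.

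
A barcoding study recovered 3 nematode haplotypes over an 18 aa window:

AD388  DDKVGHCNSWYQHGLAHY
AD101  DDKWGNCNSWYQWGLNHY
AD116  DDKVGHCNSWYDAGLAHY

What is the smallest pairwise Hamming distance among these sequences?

2

Pairwise Hamming distances:
  AD388 vs AD101: 4
  AD388 vs AD116: 2
  AD101 vs AD116: 5
The smallest is 2, between AD388 and AD116.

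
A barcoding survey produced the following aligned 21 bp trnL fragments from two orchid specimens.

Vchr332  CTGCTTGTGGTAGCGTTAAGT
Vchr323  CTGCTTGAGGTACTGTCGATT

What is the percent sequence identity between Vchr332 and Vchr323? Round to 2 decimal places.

71.43%

Mismatches occur at site 8 (T↔A), site 13 (G↔C), site 14 (C↔T), site 17 (T↔C), site 18 (A↔G), site 20 (G↔T).
15 of the 21 sites match, so the percent identity is 15/21 × 100 = 71.43%.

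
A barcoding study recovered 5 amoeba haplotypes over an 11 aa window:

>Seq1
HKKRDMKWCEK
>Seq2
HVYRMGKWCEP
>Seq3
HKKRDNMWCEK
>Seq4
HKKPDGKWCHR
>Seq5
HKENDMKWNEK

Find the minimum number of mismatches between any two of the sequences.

2

Pairwise Hamming distances:
  Seq1 vs Seq2: 5
  Seq1 vs Seq3: 2
  Seq1 vs Seq4: 4
  Seq1 vs Seq5: 3
  Seq2 vs Seq3: 6
  Seq2 vs Seq4: 6
  Seq2 vs Seq5: 7
  Seq3 vs Seq4: 5
  Seq3 vs Seq5: 5
  Seq4 vs Seq5: 6
The smallest is 2, between Seq1 and Seq3.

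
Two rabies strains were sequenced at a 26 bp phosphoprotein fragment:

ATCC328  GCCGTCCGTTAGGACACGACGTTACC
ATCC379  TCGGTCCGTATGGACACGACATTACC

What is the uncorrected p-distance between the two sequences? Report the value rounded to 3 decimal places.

The sequences differ at positions 1 (G/T), 3 (C/G), 10 (T/A), 11 (A/T), 21 (G/A).
There are 5 differences over 26 sites, so p = 5/26 = 0.192.

0.192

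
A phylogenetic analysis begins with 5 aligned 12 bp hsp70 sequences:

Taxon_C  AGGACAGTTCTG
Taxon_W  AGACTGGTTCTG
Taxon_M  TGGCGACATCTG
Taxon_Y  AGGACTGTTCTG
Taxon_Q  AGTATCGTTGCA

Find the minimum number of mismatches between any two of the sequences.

Pairwise Hamming distances:
  Taxon_C vs Taxon_W: 4
  Taxon_C vs Taxon_M: 5
  Taxon_C vs Taxon_Y: 1
  Taxon_C vs Taxon_Q: 6
  Taxon_W vs Taxon_M: 6
  Taxon_W vs Taxon_Y: 4
  Taxon_W vs Taxon_Q: 6
  Taxon_M vs Taxon_Y: 6
  Taxon_M vs Taxon_Q: 10
  Taxon_Y vs Taxon_Q: 6
The smallest is 1, between Taxon_C and Taxon_Y.

1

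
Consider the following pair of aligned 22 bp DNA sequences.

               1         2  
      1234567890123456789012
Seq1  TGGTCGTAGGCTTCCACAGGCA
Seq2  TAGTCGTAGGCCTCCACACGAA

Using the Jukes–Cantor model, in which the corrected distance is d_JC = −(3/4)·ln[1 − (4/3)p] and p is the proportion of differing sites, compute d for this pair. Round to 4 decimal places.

The sequences differ at positions 2 (G/A), 12 (T/C), 19 (G/C), 21 (C/A).
p = 4/22 = 0.181818.
d = −0.75 · ln(1 − (4/3)·0.181818) = −0.75 · ln(0.757576) = −0.75 · (-0.277631) = 0.2082.

0.2082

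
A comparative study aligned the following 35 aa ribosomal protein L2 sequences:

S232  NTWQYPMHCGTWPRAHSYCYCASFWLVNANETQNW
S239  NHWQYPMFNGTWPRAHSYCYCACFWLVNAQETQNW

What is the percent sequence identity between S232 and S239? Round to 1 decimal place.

85.7%

Differing sites — 2:T/H; 8:H/F; 9:C/N; 23:S/C; 30:N/Q.
30 of the 35 sites match, so the percent identity is 30/35 × 100 = 85.7%.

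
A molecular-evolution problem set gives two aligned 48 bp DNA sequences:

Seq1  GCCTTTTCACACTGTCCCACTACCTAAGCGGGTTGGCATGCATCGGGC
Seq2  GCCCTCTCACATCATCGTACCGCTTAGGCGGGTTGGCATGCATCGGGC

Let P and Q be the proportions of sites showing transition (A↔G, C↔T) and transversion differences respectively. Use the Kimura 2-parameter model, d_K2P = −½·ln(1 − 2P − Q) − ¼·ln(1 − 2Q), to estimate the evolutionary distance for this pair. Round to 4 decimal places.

Differing sites — 4:T/C (Ti); 6:T/C (Ti); 12:C/T (Ti); 13:T/C (Ti); 14:G/A (Ti); 17:C/G (Tv); 18:C/T (Ti); 21:T/C (Ti); 22:A/G (Ti); 24:C/T (Ti); 27:A/G (Ti).
Of the 11 differences, 10 transitions and 1 transversion over 48 sites: P = 10/48 = 0.208333, Q = 1/48 = 0.020833.
d = −0.5·ln(0.562501) − 0.25·ln(0.958334) = −0.5·(-0.575362) − 0.25·(-0.042559) = 0.2983.

0.2983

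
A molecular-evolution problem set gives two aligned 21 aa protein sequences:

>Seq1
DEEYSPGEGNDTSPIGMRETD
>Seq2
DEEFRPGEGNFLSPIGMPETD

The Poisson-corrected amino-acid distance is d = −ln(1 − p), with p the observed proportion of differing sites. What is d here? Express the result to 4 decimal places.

0.2719

Mismatches occur at site 4 (Y/F), site 5 (S/R), site 11 (D/F), site 12 (T/L), site 18 (R/P).
p = 5/21 = 0.238095.
d = −ln(1 − 0.238095) = −ln(0.761905) = 0.2719.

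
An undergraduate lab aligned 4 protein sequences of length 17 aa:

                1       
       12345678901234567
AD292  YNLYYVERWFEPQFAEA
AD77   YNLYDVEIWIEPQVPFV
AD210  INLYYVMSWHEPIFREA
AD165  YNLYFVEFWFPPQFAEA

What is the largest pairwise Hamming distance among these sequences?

Pairwise Hamming distances:
  AD292 vs AD77: 7
  AD292 vs AD210: 6
  AD292 vs AD165: 3
  AD77 vs AD210: 10
  AD77 vs AD165: 8
  AD210 vs AD165: 8
The largest is 10, between AD77 and AD210.

10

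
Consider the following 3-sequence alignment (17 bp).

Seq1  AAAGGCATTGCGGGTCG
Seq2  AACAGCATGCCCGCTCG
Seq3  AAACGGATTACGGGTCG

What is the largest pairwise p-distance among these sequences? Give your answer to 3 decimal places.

0.412

Pairwise Hamming distances:
  Seq1 vs Seq2: 6
  Seq1 vs Seq3: 3
  Seq2 vs Seq3: 7
The largest is 7 mismatches, between Seq2 and Seq3; p = 7/17 = 0.412.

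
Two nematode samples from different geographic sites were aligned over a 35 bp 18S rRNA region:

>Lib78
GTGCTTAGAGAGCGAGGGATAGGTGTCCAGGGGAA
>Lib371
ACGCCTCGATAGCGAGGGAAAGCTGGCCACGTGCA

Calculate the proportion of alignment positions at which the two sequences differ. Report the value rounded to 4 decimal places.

Mismatches occur at site 1 (G↔A), site 2 (T↔C), site 5 (T↔C), site 7 (A↔C), site 10 (G↔T), site 20 (T↔A), site 23 (G↔C), site 26 (T↔G), site 30 (G↔C), site 32 (G↔T), site 34 (A↔C).
There are 11 differences over 35 sites, so p = 11/35 = 0.3143.

0.3143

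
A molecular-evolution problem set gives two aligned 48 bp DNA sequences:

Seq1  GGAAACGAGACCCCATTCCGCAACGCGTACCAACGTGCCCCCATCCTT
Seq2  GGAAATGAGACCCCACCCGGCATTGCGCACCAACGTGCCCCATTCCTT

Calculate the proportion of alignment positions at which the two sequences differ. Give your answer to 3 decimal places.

0.188

Mismatches occur at site 6 (C↔T), site 16 (T↔C), site 17 (T↔C), site 19 (C↔G), site 23 (A↔T), site 24 (C↔T), site 28 (T↔C), site 42 (C↔A), site 43 (A↔T).
There are 9 differences over 48 sites, so p = 9/48 = 0.188.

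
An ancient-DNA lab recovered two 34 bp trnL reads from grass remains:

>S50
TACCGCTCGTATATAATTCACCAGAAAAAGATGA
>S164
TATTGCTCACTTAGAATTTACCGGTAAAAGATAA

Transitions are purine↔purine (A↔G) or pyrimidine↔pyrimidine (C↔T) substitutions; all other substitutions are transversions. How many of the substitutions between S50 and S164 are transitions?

7

The sequences differ at positions 3 (C/T, transition), 4 (C/T, transition), 9 (G/A, transition), 10 (T/C, transition), 11 (A/T, transversion), 14 (T/G, transversion), 19 (C/T, transition), 23 (A/G, transition), 25 (A/T, transversion), 33 (G/A, transition).
Of the 10 differences, 7 transitions and 3 transversions, so the answer is 7.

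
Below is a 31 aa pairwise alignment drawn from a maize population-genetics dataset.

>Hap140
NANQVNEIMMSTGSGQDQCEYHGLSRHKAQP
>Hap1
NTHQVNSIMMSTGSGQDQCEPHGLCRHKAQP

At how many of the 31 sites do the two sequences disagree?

The sequences differ at positions 2 (A/T), 3 (N/H), 7 (E/S), 21 (Y/P), 25 (S/C).
That gives 5 mismatches out of 31 aligned sites, so the Hamming distance is 5.

5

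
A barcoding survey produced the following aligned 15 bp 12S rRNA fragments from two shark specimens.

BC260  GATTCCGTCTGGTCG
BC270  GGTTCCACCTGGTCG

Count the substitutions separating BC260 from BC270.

3

Mismatches occur at site 2 (A→G), site 7 (G→A), site 8 (T→C).
That gives 3 mismatches out of 15 aligned sites, so the Hamming distance is 3.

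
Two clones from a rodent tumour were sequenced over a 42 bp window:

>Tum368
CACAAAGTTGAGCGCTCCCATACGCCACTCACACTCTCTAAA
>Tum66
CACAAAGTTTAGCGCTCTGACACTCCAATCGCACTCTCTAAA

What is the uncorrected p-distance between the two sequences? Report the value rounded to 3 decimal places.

Mismatches occur at site 10 (G→T), site 18 (C→T), site 19 (C→G), site 21 (T→C), site 24 (G→T), site 28 (C→A), site 31 (A→G).
There are 7 differences over 42 sites, so p = 7/42 = 0.167.

0.167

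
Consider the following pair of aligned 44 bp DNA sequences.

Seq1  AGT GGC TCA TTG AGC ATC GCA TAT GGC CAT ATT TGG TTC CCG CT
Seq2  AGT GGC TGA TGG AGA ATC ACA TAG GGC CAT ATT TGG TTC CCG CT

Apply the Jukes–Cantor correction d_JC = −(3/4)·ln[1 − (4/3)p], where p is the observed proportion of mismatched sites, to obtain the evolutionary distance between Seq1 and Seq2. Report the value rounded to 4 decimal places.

Differing sites — 8:C/G; 11:T/G; 15:C/A; 19:G/A; 24:T/G.
p = 5/44 = 0.113636.
d = −0.75 · ln(1 − (4/3)·0.113636) = −0.75 · ln(0.848485) = −0.75 · (-0.164303) = 0.1232.

0.1232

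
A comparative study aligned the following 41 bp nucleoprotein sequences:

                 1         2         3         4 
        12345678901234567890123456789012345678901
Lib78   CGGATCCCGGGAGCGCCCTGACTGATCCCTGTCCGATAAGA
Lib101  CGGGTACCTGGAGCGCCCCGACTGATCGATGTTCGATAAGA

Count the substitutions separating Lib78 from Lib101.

Differing sites — 4:A/G; 6:C/A; 9:G/T; 19:T/C; 28:C/G; 29:C/A; 33:C/T.
That gives 7 mismatches out of 41 aligned sites, so the Hamming distance is 7.

7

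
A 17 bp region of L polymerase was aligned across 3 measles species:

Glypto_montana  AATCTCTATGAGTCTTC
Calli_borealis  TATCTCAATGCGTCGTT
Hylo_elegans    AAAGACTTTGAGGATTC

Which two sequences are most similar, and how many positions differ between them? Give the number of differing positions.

Pairwise Hamming distances:
  Glypto_montana vs Calli_borealis: 5
  Glypto_montana vs Hylo_elegans: 6
  Calli_borealis vs Hylo_elegans: 11
The smallest is 5, between Glypto_montana and Calli_borealis.

5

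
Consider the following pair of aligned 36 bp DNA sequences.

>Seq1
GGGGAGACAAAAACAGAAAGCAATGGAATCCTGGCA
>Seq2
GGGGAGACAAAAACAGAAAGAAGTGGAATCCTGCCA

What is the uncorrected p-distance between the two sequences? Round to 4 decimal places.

The sequences differ at positions 21 (C/A), 23 (A/G), 34 (G/C).
There are 3 differences over 36 sites, so p = 3/36 = 0.0833.

0.0833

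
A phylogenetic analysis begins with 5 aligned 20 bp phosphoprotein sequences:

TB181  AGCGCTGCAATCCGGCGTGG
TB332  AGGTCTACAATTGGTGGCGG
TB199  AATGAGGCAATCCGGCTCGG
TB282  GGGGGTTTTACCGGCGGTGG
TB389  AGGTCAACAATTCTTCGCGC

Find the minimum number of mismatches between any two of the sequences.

5

Pairwise Hamming distances:
  TB181 vs TB332: 8
  TB181 vs TB199: 6
  TB181 vs TB282: 10
  TB181 vs TB389: 9
  TB332 vs TB199: 11
  TB332 vs TB282: 10
  TB332 vs TB389: 5
  TB199 vs TB282: 14
  TB199 vs TB389: 11
  TB282 vs TB389: 15
The smallest is 5, between TB332 and TB389.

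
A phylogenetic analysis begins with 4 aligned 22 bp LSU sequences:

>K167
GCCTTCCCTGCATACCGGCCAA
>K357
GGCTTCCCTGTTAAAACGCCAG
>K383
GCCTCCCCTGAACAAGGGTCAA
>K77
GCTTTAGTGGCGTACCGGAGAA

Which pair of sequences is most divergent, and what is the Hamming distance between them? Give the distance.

15

Pairwise Hamming distances:
  K167 vs K357: 8
  K167 vs K383: 6
  K167 vs K77: 8
  K357 vs K383: 9
  K357 vs K77: 15
  K383 vs K77: 13
The largest is 15, between K357 and K77.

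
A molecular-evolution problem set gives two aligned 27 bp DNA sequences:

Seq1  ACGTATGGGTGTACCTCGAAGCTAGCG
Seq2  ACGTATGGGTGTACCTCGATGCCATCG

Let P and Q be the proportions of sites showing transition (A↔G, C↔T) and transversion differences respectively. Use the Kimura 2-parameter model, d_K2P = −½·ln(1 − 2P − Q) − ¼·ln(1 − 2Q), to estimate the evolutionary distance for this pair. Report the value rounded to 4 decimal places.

Mismatches occur at site 20 (A↔T, transversion), site 23 (T↔C, transition), site 25 (G↔T, transversion).
Of the 3 differences, 1 transition and 2 transversions over 27 sites: P = 1/27 = 0.037037, Q = 2/27 = 0.074074.
d = −0.5·ln(0.851852) − 0.25·ln(0.851852) = −0.5·(-0.160342) − 0.25·(-0.160342) = 0.1203.

0.1203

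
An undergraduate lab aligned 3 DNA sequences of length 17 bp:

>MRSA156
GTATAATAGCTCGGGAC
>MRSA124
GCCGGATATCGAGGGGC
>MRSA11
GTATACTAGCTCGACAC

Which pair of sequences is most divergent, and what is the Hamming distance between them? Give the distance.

Pairwise Hamming distances:
  MRSA156 vs MRSA124: 8
  MRSA156 vs MRSA11: 3
  MRSA124 vs MRSA11: 11
The largest is 11, between MRSA124 and MRSA11.

11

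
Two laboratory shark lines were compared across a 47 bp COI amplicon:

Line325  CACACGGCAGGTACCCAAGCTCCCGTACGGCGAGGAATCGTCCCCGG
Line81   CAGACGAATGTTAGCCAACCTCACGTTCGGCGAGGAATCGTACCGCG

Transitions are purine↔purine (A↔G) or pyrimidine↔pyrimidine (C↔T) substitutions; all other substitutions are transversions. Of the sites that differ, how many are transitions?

1

Differing sites — 3:C/G (Tv); 7:G/A (Ti); 8:C/A (Tv); 9:A/T (Tv); 11:G/T (Tv); 14:C/G (Tv); 19:G/C (Tv); 23:C/A (Tv); 27:A/T (Tv); 42:C/A (Tv); 45:C/G (Tv); 46:G/C (Tv).
Of the 12 differences, 1 transition and 11 transversions, so the answer is 1.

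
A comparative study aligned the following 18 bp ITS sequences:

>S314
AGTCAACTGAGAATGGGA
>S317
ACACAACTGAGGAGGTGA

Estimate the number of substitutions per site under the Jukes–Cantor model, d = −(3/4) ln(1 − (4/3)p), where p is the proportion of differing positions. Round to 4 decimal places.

0.3470

Differing sites — 2:G/C; 3:T/A; 12:A/G; 14:T/G; 16:G/T.
p = 5/18 = 0.277778.
d = −0.75 · ln(1 − (4/3)·0.277778) = −0.75 · ln(0.629629) = −0.75 · (-0.462625) = 0.3470.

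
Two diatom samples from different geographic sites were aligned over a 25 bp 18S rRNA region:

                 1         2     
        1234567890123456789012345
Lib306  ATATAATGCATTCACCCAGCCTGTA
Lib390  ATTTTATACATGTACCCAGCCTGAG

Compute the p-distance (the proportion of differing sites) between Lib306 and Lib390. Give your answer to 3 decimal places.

The sequences differ at positions 3 (A/T), 5 (A/T), 8 (G/A), 12 (T/G), 13 (C/T), 24 (T/A), 25 (A/G).
There are 7 differences over 25 sites, so p = 7/25 = 0.280.

0.280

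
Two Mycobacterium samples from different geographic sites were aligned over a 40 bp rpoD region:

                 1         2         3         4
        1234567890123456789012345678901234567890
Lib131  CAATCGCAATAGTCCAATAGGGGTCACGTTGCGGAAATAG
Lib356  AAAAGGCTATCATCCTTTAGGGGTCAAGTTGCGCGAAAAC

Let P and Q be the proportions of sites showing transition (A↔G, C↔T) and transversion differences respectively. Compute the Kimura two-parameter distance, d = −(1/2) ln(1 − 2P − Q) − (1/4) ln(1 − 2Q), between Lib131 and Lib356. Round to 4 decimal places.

Differing sites — 1:C/A (Tv); 4:T/A (Tv); 5:C/G (Tv); 8:A/T (Tv); 11:A/C (Tv); 12:G/A (Ti); 16:A/T (Tv); 17:A/T (Tv); 27:C/A (Tv); 34:G/C (Tv); 35:A/G (Ti); 38:T/A (Tv); 40:G/C (Tv).
Of the 13 differences, 2 transitions and 11 transversions over 40 sites: P = 2/40 = 0.050000, Q = 11/40 = 0.275000.
d = −0.5·ln(0.625000) − 0.25·ln(0.450000) = −0.5·(-0.470004) − 0.25·(-0.798508) = 0.4346.

0.4346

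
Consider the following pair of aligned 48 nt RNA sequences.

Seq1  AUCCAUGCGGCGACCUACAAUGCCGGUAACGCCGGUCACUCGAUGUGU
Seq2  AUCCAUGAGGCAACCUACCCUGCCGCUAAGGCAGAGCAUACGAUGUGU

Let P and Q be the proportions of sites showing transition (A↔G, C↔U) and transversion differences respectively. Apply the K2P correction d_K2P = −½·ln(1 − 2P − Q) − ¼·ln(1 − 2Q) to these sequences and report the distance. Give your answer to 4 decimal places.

Mismatches occur at site 8 (C↔A, transversion), site 12 (G↔A, transition), site 19 (A↔C, transversion), site 20 (A↔C, transversion), site 26 (G↔C, transversion), site 30 (C↔G, transversion), site 33 (C↔A, transversion), site 35 (G↔A, transition), site 36 (U↔G, transversion), site 39 (C↔U, transition), site 40 (U↔A, transversion).
Of the 11 differences, 3 transitions and 8 transversions over 48 sites: P = 3/48 = 0.062500, Q = 8/48 = 0.166667.
d = −0.5·ln(0.708333) − 0.25·ln(0.666666) = −0.5·(-0.344841) − 0.25·(-0.405466) = 0.2738.

0.2738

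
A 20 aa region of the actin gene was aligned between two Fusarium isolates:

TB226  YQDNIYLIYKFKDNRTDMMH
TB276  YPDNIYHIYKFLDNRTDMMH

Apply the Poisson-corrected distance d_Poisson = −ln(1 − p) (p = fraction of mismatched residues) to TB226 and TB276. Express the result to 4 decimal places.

Differing sites — 2:Q/P; 7:L/H; 12:K/L.
p = 3/20 = 0.150000.
d = −ln(1 − 0.150000) = −ln(0.850000) = 0.1625.

0.1625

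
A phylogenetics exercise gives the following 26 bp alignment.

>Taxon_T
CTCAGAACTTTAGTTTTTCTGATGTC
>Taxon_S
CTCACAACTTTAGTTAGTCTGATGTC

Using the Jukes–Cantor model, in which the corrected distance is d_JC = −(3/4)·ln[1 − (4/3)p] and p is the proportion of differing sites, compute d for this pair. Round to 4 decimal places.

Differing sites — 5:G/C; 16:T/A; 17:T/G.
p = 3/26 = 0.115385.
d = −0.75 · ln(1 − (4/3)·0.115385) = −0.75 · ln(0.846153) = −0.75 · (-0.167055) = 0.1253.

0.1253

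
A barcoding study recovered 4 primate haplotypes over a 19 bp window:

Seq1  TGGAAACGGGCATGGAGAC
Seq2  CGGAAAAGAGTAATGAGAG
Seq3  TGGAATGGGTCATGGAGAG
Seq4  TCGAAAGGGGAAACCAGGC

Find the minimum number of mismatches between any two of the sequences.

4

Pairwise Hamming distances:
  Seq1 vs Seq2: 7
  Seq1 vs Seq3: 4
  Seq1 vs Seq4: 7
  Seq2 vs Seq3: 8
  Seq2 vs Seq4: 9
  Seq3 vs Seq4: 9
The smallest is 4, between Seq1 and Seq3.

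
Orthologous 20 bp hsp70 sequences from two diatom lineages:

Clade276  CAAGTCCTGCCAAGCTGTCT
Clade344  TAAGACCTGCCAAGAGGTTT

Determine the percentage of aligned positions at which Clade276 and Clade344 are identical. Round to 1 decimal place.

Differing sites — 1:C/T; 5:T/A; 15:C/A; 16:T/G; 19:C/T.
15 of the 20 sites match, so the percent identity is 15/20 × 100 = 75.0%.

75.0%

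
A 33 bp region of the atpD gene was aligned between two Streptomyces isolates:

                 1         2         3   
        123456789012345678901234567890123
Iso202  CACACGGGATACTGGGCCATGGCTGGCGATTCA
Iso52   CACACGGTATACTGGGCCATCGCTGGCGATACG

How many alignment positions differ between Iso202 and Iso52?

4

The sequences differ at positions 8 (G/T), 21 (G/C), 31 (T/A), 33 (A/G).
That gives 4 mismatches out of 33 aligned sites, so the Hamming distance is 4.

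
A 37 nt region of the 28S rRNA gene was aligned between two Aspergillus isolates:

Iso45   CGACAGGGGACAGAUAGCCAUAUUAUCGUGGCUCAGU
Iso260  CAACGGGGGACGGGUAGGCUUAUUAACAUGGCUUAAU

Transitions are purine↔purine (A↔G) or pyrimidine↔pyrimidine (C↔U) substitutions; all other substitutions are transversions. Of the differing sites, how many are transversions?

3

Mismatches occur at site 2 (G/A, transition), site 5 (A/G, transition), site 12 (A/G, transition), site 14 (A/G, transition), site 18 (C/G, transversion), site 20 (A/U, transversion), site 26 (U/A, transversion), site 28 (G/A, transition), site 34 (C/U, transition), site 36 (G/A, transition).
Of the 10 differences, 7 transitions and 3 transversions, so the answer is 3.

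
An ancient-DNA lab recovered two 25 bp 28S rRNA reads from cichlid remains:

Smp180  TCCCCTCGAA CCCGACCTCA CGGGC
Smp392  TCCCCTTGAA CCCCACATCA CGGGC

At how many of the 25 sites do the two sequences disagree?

Differing sites — 7:C/T; 14:G/C; 17:C/A.
That gives 3 mismatches out of 25 aligned sites, so the Hamming distance is 3.

3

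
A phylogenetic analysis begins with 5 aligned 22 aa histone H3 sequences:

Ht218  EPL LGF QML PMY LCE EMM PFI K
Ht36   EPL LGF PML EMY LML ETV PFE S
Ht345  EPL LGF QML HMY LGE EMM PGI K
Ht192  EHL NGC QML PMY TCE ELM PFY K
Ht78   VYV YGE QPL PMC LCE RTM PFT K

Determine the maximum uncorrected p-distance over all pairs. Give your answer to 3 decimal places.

Pairwise Hamming distances:
  Ht218 vs Ht36: 8
  Ht218 vs Ht345: 3
  Ht218 vs Ht192: 6
  Ht218 vs Ht78: 10
  Ht36 vs Ht345: 9
  Ht36 vs Ht192: 12
  Ht36 vs Ht78: 15
  Ht345 vs Ht192: 9
  Ht345 vs Ht78: 13
  Ht192 vs Ht78: 11
The largest is 15 mismatches, between Ht36 and Ht78; p = 15/22 = 0.682.

0.682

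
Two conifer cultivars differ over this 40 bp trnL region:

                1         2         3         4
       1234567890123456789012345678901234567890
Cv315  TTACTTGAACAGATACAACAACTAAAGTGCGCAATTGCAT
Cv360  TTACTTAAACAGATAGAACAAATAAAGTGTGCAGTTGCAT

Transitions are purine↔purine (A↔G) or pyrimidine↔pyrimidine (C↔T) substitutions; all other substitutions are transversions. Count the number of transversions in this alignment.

Differing sites — 7:G/A (Ti); 16:C/G (Tv); 22:C/A (Tv); 30:C/T (Ti); 34:A/G (Ti).
Of the 5 differences, 3 transitions and 2 transversions, so the answer is 2.

2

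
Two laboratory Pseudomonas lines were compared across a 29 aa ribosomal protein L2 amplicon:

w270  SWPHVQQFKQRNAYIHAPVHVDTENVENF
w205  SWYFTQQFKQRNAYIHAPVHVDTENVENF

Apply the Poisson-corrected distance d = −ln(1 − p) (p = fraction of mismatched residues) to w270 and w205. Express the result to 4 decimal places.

Differing sites — 3:P/Y; 4:H/F; 5:V/T.
p = 3/29 = 0.103448.
d = −ln(1 − 0.103448) = −ln(0.896552) = 0.1092.

0.1092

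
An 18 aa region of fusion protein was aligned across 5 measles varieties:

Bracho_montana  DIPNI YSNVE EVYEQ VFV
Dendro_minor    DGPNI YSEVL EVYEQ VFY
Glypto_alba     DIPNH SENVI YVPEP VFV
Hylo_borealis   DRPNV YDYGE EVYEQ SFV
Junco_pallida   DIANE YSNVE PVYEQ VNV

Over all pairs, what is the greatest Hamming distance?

Pairwise Hamming distances:
  Bracho_montana vs Dendro_minor: 4
  Bracho_montana vs Glypto_alba: 7
  Bracho_montana vs Hylo_borealis: 6
  Bracho_montana vs Junco_pallida: 4
  Dendro_minor vs Glypto_alba: 10
  Dendro_minor vs Hylo_borealis: 8
  Dendro_minor vs Junco_pallida: 8
  Glypto_alba vs Hylo_borealis: 11
  Glypto_alba vs Junco_pallida: 9
  Hylo_borealis vs Junco_pallida: 9
The largest is 11, between Glypto_alba and Hylo_borealis.

11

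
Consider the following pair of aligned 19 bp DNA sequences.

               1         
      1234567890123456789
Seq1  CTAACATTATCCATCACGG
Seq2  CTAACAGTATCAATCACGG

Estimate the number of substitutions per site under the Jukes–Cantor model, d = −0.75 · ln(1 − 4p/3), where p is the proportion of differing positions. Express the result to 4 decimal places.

0.1134

The sequences differ at positions 7 (T/G), 12 (C/A).
p = 2/19 = 0.105263.
d = −0.75 · ln(1 − (4/3)·0.105263) = −0.75 · ln(0.859649) = −0.75 · (-0.151231) = 0.1134.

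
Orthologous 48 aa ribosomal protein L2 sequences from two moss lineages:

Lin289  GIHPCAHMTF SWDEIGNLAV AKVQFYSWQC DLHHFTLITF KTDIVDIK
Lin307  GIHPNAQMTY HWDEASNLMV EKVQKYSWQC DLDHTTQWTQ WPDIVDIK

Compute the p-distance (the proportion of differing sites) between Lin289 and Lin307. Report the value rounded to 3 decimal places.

Mismatches occur at site 5 (C↔N), site 7 (H↔Q), site 10 (F↔Y), site 11 (S↔H), site 15 (I↔A), site 16 (G↔S), site 19 (A↔M), site 21 (A↔E), site 25 (F↔K), site 33 (H↔D), site 35 (F↔T), site 37 (L↔Q), site 38 (I↔W), site 40 (F↔Q), site 41 (K↔W), site 42 (T↔P).
There are 16 differences over 48 sites, so p = 16/48 = 0.333.

0.333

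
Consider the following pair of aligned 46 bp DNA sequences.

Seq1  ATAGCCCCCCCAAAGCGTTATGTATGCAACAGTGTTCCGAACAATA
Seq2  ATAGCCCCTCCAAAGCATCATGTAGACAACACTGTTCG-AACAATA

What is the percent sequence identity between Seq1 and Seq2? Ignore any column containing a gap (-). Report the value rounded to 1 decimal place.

Excluding the 1 gap column leaves 45 comparable sites.
Mismatches occur at site 9 (C→T), site 17 (G→A), site 19 (T→C), site 25 (T→G), site 26 (G→A), site 32 (G→C), site 38 (C→G).
38 of the 45 comparable sites match, so the percent identity is 38/45 × 100 = 84.4%.

84.4%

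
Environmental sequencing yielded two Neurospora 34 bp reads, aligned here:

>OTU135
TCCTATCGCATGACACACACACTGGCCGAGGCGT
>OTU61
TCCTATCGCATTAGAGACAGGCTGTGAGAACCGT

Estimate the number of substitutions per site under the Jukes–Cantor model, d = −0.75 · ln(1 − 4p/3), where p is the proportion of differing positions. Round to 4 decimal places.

Differing sites — 12:G/T; 14:C/G; 16:C/G; 20:C/G; 21:A/G; 25:G/T; 26:C/G; 27:C/A; 30:G/A; 31:G/C.
p = 10/34 = 0.294118.
d = −0.75 · ln(1 − (4/3)·0.294118) = −0.75 · ln(0.607843) = −0.75 · (-0.497839) = 0.3734.

0.3734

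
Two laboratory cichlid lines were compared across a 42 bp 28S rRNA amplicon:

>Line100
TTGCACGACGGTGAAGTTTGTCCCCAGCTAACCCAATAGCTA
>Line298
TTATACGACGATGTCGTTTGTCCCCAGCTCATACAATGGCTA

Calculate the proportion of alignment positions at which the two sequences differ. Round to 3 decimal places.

0.214

Differing sites — 3:G/A; 4:C/T; 11:G/A; 14:A/T; 15:A/C; 30:A/C; 32:C/T; 33:C/A; 38:A/G.
There are 9 differences over 42 sites, so p = 9/42 = 0.214.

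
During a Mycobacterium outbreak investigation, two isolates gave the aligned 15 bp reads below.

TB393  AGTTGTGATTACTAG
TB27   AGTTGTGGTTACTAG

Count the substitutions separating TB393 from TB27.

A single mismatch occurs at site 8 (A↔G).
That gives 1 mismatch out of 15 aligned sites, so the Hamming distance is 1.

1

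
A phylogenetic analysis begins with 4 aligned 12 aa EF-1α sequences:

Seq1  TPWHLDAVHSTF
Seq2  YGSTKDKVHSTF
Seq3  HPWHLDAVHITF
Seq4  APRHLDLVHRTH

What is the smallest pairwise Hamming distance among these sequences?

2

Pairwise Hamming distances:
  Seq1 vs Seq2: 6
  Seq1 vs Seq3: 2
  Seq1 vs Seq4: 5
  Seq2 vs Seq3: 7
  Seq2 vs Seq4: 8
  Seq3 vs Seq4: 5
The smallest is 2, between Seq1 and Seq3.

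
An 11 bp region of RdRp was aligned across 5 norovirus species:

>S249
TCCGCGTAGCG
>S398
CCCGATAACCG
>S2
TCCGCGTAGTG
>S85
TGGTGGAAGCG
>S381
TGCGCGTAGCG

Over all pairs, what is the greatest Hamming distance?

Pairwise Hamming distances:
  S249 vs S398: 5
  S249 vs S2: 1
  S249 vs S85: 5
  S249 vs S381: 1
  S398 vs S2: 6
  S398 vs S85: 7
  S398 vs S381: 6
  S2 vs S85: 6
  S2 vs S381: 2
  S85 vs S381: 4
The largest is 7, between S398 and S85.

7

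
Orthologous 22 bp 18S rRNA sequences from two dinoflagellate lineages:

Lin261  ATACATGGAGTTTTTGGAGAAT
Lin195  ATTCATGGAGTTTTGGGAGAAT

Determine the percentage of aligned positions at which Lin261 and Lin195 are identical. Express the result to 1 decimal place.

90.9%

Mismatches occur at site 3 (A→T), site 15 (T→G).
20 of the 22 sites match, so the percent identity is 20/22 × 100 = 90.9%.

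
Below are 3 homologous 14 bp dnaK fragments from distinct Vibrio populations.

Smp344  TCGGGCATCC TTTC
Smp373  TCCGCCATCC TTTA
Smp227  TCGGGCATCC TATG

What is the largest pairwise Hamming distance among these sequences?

Pairwise Hamming distances:
  Smp344 vs Smp373: 3
  Smp344 vs Smp227: 2
  Smp373 vs Smp227: 4
The largest is 4, between Smp373 and Smp227.

4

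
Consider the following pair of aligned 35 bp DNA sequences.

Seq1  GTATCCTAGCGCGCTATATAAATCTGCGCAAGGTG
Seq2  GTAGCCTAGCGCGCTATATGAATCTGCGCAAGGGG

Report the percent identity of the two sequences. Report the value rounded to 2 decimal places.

Differing sites — 4:T/G; 20:A/G; 34:T/G.
32 of the 35 sites match, so the percent identity is 32/35 × 100 = 91.43%.

91.43%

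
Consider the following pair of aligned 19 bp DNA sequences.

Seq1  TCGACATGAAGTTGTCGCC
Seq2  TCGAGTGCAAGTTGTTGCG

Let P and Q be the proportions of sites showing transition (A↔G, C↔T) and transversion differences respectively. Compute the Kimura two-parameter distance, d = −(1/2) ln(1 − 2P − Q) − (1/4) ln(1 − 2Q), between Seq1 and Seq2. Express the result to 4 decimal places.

0.4166

The sequences differ at positions 5 (C/G, transversion), 6 (A/T, transversion), 7 (T/G, transversion), 8 (G/C, transversion), 16 (C/T, transition), 19 (C/G, transversion).
Of the 6 differences, 1 transition and 5 transversions over 19 sites: P = 1/19 = 0.052632, Q = 5/19 = 0.263158.
d = −0.5·ln(0.631578) − 0.25·ln(0.473684) = −0.5·(-0.459534) − 0.25·(-0.747215) = 0.4166.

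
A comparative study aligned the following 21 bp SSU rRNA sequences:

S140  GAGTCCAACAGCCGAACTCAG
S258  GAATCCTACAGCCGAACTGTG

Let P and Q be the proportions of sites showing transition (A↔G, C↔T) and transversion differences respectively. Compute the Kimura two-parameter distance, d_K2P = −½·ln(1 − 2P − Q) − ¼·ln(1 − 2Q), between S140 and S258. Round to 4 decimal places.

Differing sites — 3:G/A (Ti); 7:A/T (Tv); 19:C/G (Tv); 20:A/T (Tv).
Of the 4 differences, 1 transition and 3 transversions over 21 sites: P = 1/21 = 0.047619, Q = 3/21 = 0.142857.
d = −0.5·ln(0.761905) − 0.25·ln(0.714286) = −0.5·(-0.271933) − 0.25·(-0.336472) = 0.2201.

0.2201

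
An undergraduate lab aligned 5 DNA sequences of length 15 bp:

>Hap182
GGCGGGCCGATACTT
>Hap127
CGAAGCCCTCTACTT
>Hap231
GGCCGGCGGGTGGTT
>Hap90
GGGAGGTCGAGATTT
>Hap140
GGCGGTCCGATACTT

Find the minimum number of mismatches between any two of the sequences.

1

Pairwise Hamming distances:
  Hap182 vs Hap127: 6
  Hap182 vs Hap231: 5
  Hap182 vs Hap90: 5
  Hap182 vs Hap140: 1
  Hap127 vs Hap231: 9
  Hap127 vs Hap90: 8
  Hap127 vs Hap140: 6
  Hap231 vs Hap90: 8
  Hap231 vs Hap140: 6
  Hap90 vs Hap140: 6
The smallest is 1, between Hap182 and Hap140.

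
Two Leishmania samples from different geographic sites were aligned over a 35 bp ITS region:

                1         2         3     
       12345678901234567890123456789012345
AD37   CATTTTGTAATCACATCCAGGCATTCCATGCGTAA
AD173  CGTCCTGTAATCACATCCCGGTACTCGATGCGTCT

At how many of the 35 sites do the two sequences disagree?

9

Differing sites — 2:A/G; 4:T/C; 5:T/C; 19:A/C; 22:C/T; 24:T/C; 27:C/G; 34:A/C; 35:A/T.
That gives 9 mismatches out of 35 aligned sites, so the Hamming distance is 9.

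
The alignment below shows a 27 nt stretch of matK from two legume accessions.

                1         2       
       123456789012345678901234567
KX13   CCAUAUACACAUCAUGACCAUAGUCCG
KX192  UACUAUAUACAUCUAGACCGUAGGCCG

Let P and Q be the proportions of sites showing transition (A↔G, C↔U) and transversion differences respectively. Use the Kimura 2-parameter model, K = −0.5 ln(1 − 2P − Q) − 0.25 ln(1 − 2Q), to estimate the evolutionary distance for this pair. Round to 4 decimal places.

0.3773

Mismatches occur at site 1 (C→U, transition), site 2 (C→A, transversion), site 3 (A→C, transversion), site 8 (C→U, transition), site 14 (A→U, transversion), site 15 (U→A, transversion), site 20 (A→G, transition), site 24 (U→G, transversion).
Of the 8 differences, 3 transitions and 5 transversions over 27 sites: P = 3/27 = 0.111111, Q = 5/27 = 0.185185.
d = −0.5·ln(0.592593) − 0.25·ln(0.629630) = −0.5·(-0.523247) − 0.25·(-0.462623) = 0.3773.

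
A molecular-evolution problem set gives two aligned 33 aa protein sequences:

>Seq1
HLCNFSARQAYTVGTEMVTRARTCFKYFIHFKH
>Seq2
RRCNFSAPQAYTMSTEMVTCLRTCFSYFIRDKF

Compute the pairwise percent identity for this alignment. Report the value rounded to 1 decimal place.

Mismatches occur at site 1 (H/R), site 2 (L/R), site 8 (R/P), site 13 (V/M), site 14 (G/S), site 20 (R/C), site 21 (A/L), site 26 (K/S), site 30 (H/R), site 31 (F/D), site 33 (H/F).
22 of the 33 sites match, so the percent identity is 22/33 × 100 = 66.7%.

66.7%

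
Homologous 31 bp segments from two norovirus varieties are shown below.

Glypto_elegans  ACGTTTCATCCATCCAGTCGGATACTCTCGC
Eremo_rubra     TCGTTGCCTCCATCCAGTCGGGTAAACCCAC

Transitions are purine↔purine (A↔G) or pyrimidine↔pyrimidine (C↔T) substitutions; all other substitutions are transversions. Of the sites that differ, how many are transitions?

3

Differing sites — 1:A/T (Tv); 6:T/G (Tv); 8:A/C (Tv); 22:A/G (Ti); 25:C/A (Tv); 26:T/A (Tv); 28:T/C (Ti); 30:G/A (Ti).
Of the 8 differences, 3 transitions and 5 transversions, so the answer is 3.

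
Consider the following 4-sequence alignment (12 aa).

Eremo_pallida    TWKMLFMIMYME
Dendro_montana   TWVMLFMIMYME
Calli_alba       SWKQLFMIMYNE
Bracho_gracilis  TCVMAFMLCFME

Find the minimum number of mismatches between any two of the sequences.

1

Pairwise Hamming distances:
  Eremo_pallida vs Dendro_montana: 1
  Eremo_pallida vs Calli_alba: 3
  Eremo_pallida vs Bracho_gracilis: 6
  Dendro_montana vs Calli_alba: 4
  Dendro_montana vs Bracho_gracilis: 5
  Calli_alba vs Bracho_gracilis: 9
The smallest is 1, between Eremo_pallida and Dendro_montana.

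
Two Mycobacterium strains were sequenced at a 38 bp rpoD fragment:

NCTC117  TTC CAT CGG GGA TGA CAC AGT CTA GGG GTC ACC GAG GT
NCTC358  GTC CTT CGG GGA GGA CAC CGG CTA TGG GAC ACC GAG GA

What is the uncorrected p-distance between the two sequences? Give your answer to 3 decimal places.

0.211

Differing sites — 1:T/G; 5:A/T; 13:T/G; 19:A/C; 21:T/G; 25:G/T; 29:T/A; 38:T/A.
There are 8 differences over 38 sites, so p = 8/38 = 0.211.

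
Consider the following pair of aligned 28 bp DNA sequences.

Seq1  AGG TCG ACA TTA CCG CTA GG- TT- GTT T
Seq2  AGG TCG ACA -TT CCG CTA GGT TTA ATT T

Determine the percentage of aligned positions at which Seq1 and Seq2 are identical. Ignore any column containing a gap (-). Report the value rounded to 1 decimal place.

Excluding the 3 gap columns leaves 25 comparable sites.
The sequences differ at positions 12 (A/T), 25 (G/A).
23 of the 25 comparable sites match, so the percent identity is 23/25 × 100 = 92.0%.

92.0%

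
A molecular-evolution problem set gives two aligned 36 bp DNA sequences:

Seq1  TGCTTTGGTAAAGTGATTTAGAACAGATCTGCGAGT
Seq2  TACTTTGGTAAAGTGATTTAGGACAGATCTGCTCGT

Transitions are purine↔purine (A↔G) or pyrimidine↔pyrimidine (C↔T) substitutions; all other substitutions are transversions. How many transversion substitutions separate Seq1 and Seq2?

2

Mismatches occur at site 2 (G/A, transition), site 22 (A/G, transition), site 33 (G/T, transversion), site 34 (A/C, transversion).
Of the 4 differences, 2 transitions and 2 transversions, so the answer is 2.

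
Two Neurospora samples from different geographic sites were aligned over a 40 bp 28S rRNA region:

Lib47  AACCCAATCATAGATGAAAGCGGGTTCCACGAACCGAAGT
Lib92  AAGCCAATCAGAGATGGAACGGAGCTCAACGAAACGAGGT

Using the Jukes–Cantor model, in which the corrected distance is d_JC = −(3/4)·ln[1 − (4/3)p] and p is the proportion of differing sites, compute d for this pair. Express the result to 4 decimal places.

0.3041

The sequences differ at positions 3 (C/G), 11 (T/G), 17 (A/G), 20 (G/C), 21 (C/G), 23 (G/A), 25 (T/C), 28 (C/A), 34 (C/A), 38 (A/G).
p = 10/40 = 0.250000.
d = −0.75 · ln(1 − (4/3)·0.250000) = −0.75 · ln(0.666667) = −0.75 · (-0.405465) = 0.3041.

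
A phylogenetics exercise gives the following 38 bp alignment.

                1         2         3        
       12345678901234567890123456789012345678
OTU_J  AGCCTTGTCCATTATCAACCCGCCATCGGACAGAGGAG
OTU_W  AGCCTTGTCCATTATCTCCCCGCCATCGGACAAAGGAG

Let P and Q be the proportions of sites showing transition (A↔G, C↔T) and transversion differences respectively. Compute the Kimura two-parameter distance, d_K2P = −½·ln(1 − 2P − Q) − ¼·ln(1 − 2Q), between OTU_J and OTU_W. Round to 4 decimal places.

0.0834

Mismatches occur at site 17 (A/T, transversion), site 18 (A/C, transversion), site 33 (G/A, transition).
Of the 3 differences, 1 transition and 2 transversions over 38 sites: P = 1/38 = 0.026316, Q = 2/38 = 0.052632.
d = −0.5·ln(0.894736) − 0.25·ln(0.894736) = −0.5·(-0.111227) − 0.25·(-0.111227) = 0.0834.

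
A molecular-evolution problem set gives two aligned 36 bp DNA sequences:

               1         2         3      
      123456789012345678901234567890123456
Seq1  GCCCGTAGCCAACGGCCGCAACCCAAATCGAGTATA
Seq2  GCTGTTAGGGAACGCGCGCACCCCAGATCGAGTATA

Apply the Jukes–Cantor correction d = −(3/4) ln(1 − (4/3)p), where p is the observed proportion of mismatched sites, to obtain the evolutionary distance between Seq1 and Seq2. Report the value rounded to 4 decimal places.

0.3041

The sequences differ at positions 3 (C/T), 4 (C/G), 5 (G/T), 9 (C/G), 10 (C/G), 15 (G/C), 16 (C/G), 21 (A/C), 26 (A/G).
p = 9/36 = 0.250000.
d = −0.75 · ln(1 − (4/3)·0.250000) = −0.75 · ln(0.666667) = −0.75 · (-0.405465) = 0.3041.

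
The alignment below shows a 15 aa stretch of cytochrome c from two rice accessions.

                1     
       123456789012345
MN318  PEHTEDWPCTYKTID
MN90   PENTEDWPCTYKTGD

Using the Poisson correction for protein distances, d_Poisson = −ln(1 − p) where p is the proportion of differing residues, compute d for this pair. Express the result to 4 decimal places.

Differing sites — 3:H/N; 14:I/G.
p = 2/15 = 0.133333.
d = −ln(1 − 0.133333) = −ln(0.866667) = 0.1431.

0.1431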